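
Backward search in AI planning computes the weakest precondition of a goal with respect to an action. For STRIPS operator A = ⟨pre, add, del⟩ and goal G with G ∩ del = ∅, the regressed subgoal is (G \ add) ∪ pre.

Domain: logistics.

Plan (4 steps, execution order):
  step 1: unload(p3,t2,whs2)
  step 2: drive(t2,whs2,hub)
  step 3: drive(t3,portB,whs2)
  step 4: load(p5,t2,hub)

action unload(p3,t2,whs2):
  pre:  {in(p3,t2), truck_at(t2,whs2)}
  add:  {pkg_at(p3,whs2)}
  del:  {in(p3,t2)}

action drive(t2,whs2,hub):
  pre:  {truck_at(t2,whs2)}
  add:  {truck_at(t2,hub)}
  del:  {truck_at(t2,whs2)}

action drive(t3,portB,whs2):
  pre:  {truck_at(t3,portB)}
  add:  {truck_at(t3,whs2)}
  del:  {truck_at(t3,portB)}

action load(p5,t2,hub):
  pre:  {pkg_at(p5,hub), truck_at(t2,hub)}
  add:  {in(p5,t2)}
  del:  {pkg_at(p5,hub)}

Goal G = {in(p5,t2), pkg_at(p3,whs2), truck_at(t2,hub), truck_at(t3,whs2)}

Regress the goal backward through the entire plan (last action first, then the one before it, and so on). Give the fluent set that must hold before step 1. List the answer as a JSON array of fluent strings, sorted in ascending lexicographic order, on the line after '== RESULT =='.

Work backward from the goal:
  through step 4 (load(p5,t2,hub)): drop {in(p5,t2)}, keep {pkg_at(p3,whs2), truck_at(t2,hub), truck_at(t3,whs2)}, require {pkg_at(p5,hub), truck_at(t2,hub)}
    → {pkg_at(p3,whs2), pkg_at(p5,hub), truck_at(t2,hub), truck_at(t3,whs2)}
  through step 3 (drive(t3,portB,whs2)): drop {truck_at(t3,whs2)}, keep {pkg_at(p3,whs2), pkg_at(p5,hub), truck_at(t2,hub)}, require {truck_at(t3,portB)}
    → {pkg_at(p3,whs2), pkg_at(p5,hub), truck_at(t2,hub), truck_at(t3,portB)}
  through step 2 (drive(t2,whs2,hub)): drop {truck_at(t2,hub)}, keep {pkg_at(p3,whs2), pkg_at(p5,hub), truck_at(t3,portB)}, require {truck_at(t2,whs2)}
    → {pkg_at(p3,whs2), pkg_at(p5,hub), truck_at(t2,whs2), truck_at(t3,portB)}
  through step 1 (unload(p3,t2,whs2)): drop {pkg_at(p3,whs2)}, keep {pkg_at(p5,hub), truck_at(t2,whs2), truck_at(t3,portB)}, require {in(p3,t2), truck_at(t2,whs2)}
    → {in(p3,t2), pkg_at(p5,hub), truck_at(t2,whs2), truck_at(t3,portB)}

== RESULT ==
["in(p3,t2)", "pkg_at(p5,hub)", "truck_at(t2,whs2)", "truck_at(t3,portB)"]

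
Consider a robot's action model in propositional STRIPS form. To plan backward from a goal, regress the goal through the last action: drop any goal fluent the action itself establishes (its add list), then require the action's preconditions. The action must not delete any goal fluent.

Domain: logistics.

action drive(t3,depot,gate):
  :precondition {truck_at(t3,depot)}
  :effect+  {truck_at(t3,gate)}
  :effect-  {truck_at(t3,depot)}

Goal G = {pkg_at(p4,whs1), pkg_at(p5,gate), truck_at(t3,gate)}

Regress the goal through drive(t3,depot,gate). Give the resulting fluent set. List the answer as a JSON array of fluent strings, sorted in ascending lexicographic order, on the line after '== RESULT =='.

Compute (G \ add) ∪ pre:
  G ∩ del = {}  (empty — regression defined)
  G \ add = {pkg_at(p4,whs1), pkg_at(p5,gate), truck_at(t3,gate)} \ {truck_at(t3,gate)} = {pkg_at(p4,whs1), pkg_at(p5,gate)}
  ∪ pre   = {pkg_at(p4,whs1), pkg_at(p5,gate)} ∪ {truck_at(t3,depot)}
          = {pkg_at(p4,whs1), pkg_at(p5,gate), truck_at(t3,depot)}

== RESULT ==
["pkg_at(p4,whs1)", "pkg_at(p5,gate)", "truck_at(t3,depot)"]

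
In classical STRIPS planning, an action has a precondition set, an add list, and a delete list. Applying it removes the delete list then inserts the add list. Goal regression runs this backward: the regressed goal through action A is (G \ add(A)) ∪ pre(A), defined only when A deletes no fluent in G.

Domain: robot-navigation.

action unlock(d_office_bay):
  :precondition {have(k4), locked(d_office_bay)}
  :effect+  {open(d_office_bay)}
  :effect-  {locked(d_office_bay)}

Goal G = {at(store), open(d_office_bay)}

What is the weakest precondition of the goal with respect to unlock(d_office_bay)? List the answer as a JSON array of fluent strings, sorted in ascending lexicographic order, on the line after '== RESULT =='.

Regress:
  G ∩ del = {}  (empty — regression defined)
  G \ add = {at(store), open(d_office_bay)} \ {open(d_office_bay)} = {at(store)}
  ∪ pre   = {at(store)} ∪ {have(k4), locked(d_office_bay)}
          = {at(store), have(k4), locked(d_office_bay)}

== RESULT ==
["at(store)", "have(k4)", "locked(d_office_bay)"]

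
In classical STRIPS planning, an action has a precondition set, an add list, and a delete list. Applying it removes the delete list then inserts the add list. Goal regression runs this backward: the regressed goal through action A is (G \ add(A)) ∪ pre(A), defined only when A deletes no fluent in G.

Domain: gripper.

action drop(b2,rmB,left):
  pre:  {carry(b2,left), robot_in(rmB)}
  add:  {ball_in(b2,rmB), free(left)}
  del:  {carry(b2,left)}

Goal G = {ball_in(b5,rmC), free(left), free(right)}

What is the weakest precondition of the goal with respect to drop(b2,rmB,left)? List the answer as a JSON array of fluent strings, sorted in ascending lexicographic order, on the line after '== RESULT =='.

Regress:
  G ∩ del = {}  (empty — regression defined)
  G \ add = {ball_in(b5,rmC), free(left), free(right)} \ {ball_in(b2,rmB), free(left)} = {ball_in(b5,rmC), free(right)}
  ∪ pre   = {ball_in(b5,rmC), free(right)} ∪ {carry(b2,left), robot_in(rmB)}
          = {ball_in(b5,rmC), carry(b2,left), free(right), robot_in(rmB)}

== RESULT ==
["ball_in(b5,rmC)", "carry(b2,left)", "free(right)", "robot_in(rmB)"]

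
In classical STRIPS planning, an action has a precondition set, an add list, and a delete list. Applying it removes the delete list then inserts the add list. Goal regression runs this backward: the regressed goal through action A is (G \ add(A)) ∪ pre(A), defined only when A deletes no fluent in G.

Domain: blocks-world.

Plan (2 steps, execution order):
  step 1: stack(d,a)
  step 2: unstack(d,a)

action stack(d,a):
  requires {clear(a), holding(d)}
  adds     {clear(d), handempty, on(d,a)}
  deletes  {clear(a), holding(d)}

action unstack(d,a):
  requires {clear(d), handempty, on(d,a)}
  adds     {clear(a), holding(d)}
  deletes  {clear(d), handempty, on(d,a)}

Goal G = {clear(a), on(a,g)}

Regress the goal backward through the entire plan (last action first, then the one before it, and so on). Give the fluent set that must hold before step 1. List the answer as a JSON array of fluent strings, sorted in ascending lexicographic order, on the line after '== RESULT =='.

Work backward from the goal:
  through step 2 (unstack(d,a)): drop {clear(a)}, keep {on(a,g)}, require {clear(d), handempty, on(d,a)}
    → {clear(d), handempty, on(a,g), on(d,a)}
  through step 1 (stack(d,a)): drop {clear(d), handempty, on(d,a)}, keep {on(a,g)}, require {clear(a), holding(d)}
    → {clear(a), holding(d), on(a,g)}

== RESULT ==
["clear(a)", "holding(d)", "on(a,g)"]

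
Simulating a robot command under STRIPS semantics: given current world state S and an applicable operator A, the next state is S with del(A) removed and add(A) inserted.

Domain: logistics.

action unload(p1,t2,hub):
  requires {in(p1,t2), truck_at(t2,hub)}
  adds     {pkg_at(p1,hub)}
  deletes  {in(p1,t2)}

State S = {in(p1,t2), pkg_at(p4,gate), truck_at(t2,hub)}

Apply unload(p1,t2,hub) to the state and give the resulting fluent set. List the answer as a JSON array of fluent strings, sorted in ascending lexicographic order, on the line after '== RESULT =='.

Compute (S \ del) ∪ add:
  pre ⊆ S: {in(p1,t2), truck_at(t2,hub)} ⊆ S  — applicable
  S \ del = {pkg_at(p4,gate), truck_at(t2,hub)}
  ∪ add   = {pkg_at(p1,hub), pkg_at(p4,gate), truck_at(t2,hub)}

== RESULT ==
["pkg_at(p1,hub)", "pkg_at(p4,gate)", "truck_at(t2,hub)"]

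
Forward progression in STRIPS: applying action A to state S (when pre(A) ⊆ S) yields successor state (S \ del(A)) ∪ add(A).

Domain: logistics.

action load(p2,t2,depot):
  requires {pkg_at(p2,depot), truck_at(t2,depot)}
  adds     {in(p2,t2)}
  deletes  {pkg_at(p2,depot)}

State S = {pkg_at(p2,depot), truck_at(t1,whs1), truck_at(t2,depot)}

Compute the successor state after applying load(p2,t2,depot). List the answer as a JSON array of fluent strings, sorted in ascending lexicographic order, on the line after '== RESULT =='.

Progress:
  pre ⊆ S: {pkg_at(p2,depot), truck_at(t2,depot)} ⊆ S  — applicable
  S \ del = {truck_at(t1,whs1), truck_at(t2,depot)}
  ∪ add   = {in(p2,t2), truck_at(t1,whs1), truck_at(t2,depot)}

== RESULT ==
["in(p2,t2)", "truck_at(t1,whs1)", "truck_at(t2,depot)"]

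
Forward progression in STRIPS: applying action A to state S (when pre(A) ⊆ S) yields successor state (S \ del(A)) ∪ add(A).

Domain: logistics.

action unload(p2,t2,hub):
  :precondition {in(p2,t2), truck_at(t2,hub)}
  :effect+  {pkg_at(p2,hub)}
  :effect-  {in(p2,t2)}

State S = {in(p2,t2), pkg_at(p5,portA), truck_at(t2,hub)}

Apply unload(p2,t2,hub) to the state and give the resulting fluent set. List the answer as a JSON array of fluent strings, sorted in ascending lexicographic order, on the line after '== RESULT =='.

Progress:
  pre ⊆ S: {in(p2,t2), truck_at(t2,hub)} ⊆ S  — applicable
  S \ del = {pkg_at(p5,portA), truck_at(t2,hub)}
  ∪ add   = {pkg_at(p2,hub), pkg_at(p5,portA), truck_at(t2,hub)}

== RESULT ==
["pkg_at(p2,hub)", "pkg_at(p5,portA)", "truck_at(t2,hub)"]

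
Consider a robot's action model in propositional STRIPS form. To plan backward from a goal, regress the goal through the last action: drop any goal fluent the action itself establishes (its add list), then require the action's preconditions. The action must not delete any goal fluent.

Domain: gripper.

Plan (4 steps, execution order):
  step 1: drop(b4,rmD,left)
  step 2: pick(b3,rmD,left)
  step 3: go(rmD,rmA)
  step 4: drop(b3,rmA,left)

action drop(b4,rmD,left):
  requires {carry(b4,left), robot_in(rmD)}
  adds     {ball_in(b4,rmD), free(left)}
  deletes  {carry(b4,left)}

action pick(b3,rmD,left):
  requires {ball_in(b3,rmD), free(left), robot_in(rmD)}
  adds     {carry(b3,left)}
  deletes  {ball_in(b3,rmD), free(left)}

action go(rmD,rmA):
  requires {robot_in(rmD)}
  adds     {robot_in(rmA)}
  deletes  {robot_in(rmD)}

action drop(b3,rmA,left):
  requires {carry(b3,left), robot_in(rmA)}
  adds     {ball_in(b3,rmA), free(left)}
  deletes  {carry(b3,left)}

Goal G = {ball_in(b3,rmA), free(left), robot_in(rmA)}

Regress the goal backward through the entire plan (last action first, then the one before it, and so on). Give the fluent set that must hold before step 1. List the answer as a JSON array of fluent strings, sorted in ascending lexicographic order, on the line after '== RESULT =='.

Regress step by step:
  through step 4 (drop(b3,rmA,left)): drop {ball_in(b3,rmA), free(left)}, keep {robot_in(rmA)}, require {carry(b3,left), robot_in(rmA)}
    → {carry(b3,left), robot_in(rmA)}
  through step 3 (go(rmD,rmA)): drop {robot_in(rmA)}, keep {carry(b3,left)}, require {robot_in(rmD)}
    → {carry(b3,left), robot_in(rmD)}
  through step 2 (pick(b3,rmD,left)): drop {carry(b3,left)}, keep {robot_in(rmD)}, require {ball_in(b3,rmD), free(left), robot_in(rmD)}
    → {ball_in(b3,rmD), free(left), robot_in(rmD)}
  through step 1 (drop(b4,rmD,left)): drop {free(left)}, keep {ball_in(b3,rmD), robot_in(rmD)}, require {carry(b4,left), robot_in(rmD)}
    → {ball_in(b3,rmD), carry(b4,left), robot_in(rmD)}

== RESULT ==
["ball_in(b3,rmD)", "carry(b4,left)", "robot_in(rmD)"]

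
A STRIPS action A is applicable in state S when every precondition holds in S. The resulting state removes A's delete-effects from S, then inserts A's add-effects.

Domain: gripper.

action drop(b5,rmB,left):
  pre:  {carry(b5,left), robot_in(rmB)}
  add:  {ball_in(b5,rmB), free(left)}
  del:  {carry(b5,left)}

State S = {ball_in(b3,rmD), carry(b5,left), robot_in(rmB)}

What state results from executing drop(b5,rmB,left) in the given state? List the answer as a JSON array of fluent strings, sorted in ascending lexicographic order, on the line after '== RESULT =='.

Progress:
  pre ⊆ S: {carry(b5,left), robot_in(rmB)} ⊆ S  — applicable
  S \ del = {ball_in(b3,rmD), robot_in(rmB)}
  ∪ add   = {ball_in(b3,rmD), ball_in(b5,rmB), free(left), robot_in(rmB)}

== RESULT ==
["ball_in(b3,rmD)", "ball_in(b5,rmB)", "free(left)", "robot_in(rmB)"]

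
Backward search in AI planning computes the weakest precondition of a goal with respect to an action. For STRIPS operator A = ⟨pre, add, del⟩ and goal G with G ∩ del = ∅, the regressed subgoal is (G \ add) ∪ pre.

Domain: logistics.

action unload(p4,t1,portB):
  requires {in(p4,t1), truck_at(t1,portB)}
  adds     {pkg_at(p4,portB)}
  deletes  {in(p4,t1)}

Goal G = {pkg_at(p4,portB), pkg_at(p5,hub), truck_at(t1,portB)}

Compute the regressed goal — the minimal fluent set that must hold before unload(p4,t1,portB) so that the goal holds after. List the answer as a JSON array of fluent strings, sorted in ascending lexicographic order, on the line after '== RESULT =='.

Compute (G \ add) ∪ pre:
  G ∩ del = {}  (empty — regression defined)
  G \ add = {pkg_at(p4,portB), pkg_at(p5,hub), truck_at(t1,portB)} \ {pkg_at(p4,portB)} = {pkg_at(p5,hub), truck_at(t1,portB)}
  ∪ pre   = {pkg_at(p5,hub), truck_at(t1,portB)} ∪ {in(p4,t1), truck_at(t1,portB)}
          = {in(p4,t1), pkg_at(p5,hub), truck_at(t1,portB)}

== RESULT ==
["in(p4,t1)", "pkg_at(p5,hub)", "truck_at(t1,portB)"]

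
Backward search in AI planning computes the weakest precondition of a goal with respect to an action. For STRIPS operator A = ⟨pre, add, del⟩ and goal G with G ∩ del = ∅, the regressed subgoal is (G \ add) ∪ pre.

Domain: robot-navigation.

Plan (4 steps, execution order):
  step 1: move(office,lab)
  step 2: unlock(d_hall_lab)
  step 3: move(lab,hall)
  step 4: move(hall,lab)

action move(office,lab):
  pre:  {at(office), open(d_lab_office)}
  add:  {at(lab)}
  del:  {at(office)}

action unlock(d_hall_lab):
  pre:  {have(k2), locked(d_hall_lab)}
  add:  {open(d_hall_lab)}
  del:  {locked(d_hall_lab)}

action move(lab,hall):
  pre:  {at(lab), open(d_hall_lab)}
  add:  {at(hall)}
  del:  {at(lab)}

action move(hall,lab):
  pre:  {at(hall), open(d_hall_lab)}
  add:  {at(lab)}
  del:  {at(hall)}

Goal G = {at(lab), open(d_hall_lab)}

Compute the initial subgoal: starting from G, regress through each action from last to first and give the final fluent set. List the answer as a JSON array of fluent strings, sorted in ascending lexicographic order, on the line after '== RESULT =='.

Regress step by step:
  through step 4 (move(hall,lab)): drop {at(lab)}, keep {open(d_hall_lab)}, require {at(hall), open(d_hall_lab)}
    → {at(hall), open(d_hall_lab)}
  through step 3 (move(lab,hall)): drop {at(hall)}, keep {open(d_hall_lab)}, require {at(lab), open(d_hall_lab)}
    → {at(lab), open(d_hall_lab)}
  through step 2 (unlock(d_hall_lab)): drop {open(d_hall_lab)}, keep {at(lab)}, require {have(k2), locked(d_hall_lab)}
    → {at(lab), have(k2), locked(d_hall_lab)}
  through step 1 (move(office,lab)): drop {at(lab)}, keep {have(k2), locked(d_hall_lab)}, require {at(office), open(d_lab_office)}
    → {at(office), have(k2), locked(d_hall_lab), open(d_lab_office)}

== RESULT ==
["at(office)", "have(k2)", "locked(d_hall_lab)", "open(d_lab_office)"]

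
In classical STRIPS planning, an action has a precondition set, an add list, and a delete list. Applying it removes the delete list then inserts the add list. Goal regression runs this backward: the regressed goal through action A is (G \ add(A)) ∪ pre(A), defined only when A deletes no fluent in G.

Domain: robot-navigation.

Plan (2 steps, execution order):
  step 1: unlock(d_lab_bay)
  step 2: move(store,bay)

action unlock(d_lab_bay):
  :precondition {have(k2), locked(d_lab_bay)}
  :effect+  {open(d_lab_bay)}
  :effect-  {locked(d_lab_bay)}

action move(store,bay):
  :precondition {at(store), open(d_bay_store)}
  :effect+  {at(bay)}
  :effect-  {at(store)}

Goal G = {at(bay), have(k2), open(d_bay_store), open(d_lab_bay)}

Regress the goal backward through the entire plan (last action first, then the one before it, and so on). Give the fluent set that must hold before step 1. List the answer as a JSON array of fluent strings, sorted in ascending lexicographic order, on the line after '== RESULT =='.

Regress step by step:
  through step 2 (move(store,bay)): drop {at(bay)}, keep {have(k2), open(d_bay_store), open(d_lab_bay)}, require {at(store), open(d_bay_store)}
    → {at(store), have(k2), open(d_bay_store), open(d_lab_bay)}
  through step 1 (unlock(d_lab_bay)): drop {open(d_lab_bay)}, keep {at(store), have(k2), open(d_bay_store)}, require {have(k2), locked(d_lab_bay)}
    → {at(store), have(k2), locked(d_lab_bay), open(d_bay_store)}

== RESULT ==
["at(store)", "have(k2)", "locked(d_lab_bay)", "open(d_bay_store)"]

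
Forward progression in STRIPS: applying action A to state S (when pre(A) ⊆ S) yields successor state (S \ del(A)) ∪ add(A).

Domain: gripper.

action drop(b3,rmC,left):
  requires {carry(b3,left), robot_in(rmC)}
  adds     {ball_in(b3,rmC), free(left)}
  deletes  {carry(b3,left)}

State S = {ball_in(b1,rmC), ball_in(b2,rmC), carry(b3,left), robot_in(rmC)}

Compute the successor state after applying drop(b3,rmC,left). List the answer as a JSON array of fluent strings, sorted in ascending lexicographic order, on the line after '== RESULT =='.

Compute (S \ del) ∪ add:
  pre ⊆ S: {carry(b3,left), robot_in(rmC)} ⊆ S  — applicable
  S \ del = {ball_in(b1,rmC), ball_in(b2,rmC), robot_in(rmC)}
  ∪ add   = {ball_in(b1,rmC), ball_in(b2,rmC), ball_in(b3,rmC), free(left), robot_in(rmC)}

== RESULT ==
["ball_in(b1,rmC)", "ball_in(b2,rmC)", "ball_in(b3,rmC)", "free(left)", "robot_in(rmC)"]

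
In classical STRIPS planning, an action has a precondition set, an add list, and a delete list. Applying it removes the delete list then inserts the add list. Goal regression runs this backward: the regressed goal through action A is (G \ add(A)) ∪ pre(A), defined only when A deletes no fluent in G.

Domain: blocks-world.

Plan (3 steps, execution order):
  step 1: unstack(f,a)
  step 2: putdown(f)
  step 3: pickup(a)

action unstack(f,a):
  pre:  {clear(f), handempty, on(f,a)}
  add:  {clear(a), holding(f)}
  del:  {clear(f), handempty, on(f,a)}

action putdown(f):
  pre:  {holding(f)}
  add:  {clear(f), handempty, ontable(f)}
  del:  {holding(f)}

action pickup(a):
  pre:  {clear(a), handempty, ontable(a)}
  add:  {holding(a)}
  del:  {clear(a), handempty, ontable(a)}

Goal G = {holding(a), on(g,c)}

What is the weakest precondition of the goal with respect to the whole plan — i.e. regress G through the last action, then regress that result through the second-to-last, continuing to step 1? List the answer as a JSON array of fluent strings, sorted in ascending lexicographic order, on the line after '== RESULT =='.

Work backward from the goal:
  through step 3 (pickup(a)): drop {holding(a)}, keep {on(g,c)}, require {clear(a), handempty, ontable(a)}
    → {clear(a), handempty, on(g,c), ontable(a)}
  through step 2 (putdown(f)): drop {handempty}, keep {clear(a), on(g,c), ontable(a)}, require {holding(f)}
    → {clear(a), holding(f), on(g,c), ontable(a)}
  through step 1 (unstack(f,a)): drop {clear(a), holding(f)}, keep {on(g,c), ontable(a)}, require {clear(f), handempty, on(f,a)}
    → {clear(f), handempty, on(f,a), on(g,c), ontable(a)}

== RESULT ==
["clear(f)", "handempty", "on(f,a)", "on(g,c)", "ontable(a)"]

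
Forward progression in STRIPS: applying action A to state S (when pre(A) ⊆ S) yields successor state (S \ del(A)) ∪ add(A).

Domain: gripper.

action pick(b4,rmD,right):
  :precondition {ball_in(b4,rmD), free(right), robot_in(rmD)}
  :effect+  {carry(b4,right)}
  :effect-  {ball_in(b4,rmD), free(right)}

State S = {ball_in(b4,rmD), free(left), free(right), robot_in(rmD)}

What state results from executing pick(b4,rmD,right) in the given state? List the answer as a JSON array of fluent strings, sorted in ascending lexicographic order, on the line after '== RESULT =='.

Compute (S \ del) ∪ add:
  pre ⊆ S: {ball_in(b4,rmD), free(right), robot_in(rmD)} ⊆ S  — applicable
  S \ del = {free(left), robot_in(rmD)}
  ∪ add   = {carry(b4,right), free(left), robot_in(rmD)}

== RESULT ==
["carry(b4,right)", "free(left)", "robot_in(rmD)"]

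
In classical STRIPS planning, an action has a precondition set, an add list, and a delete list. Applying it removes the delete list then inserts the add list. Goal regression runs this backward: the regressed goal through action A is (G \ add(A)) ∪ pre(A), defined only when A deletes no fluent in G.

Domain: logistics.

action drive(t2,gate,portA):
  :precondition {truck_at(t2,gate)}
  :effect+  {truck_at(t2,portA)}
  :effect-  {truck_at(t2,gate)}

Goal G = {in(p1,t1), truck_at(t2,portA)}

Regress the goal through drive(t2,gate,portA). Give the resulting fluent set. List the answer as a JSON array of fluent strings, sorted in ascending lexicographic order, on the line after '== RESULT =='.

Compute (G \ add) ∪ pre:
  G ∩ del = {}  (empty — regression defined)
  G \ add = {in(p1,t1), truck_at(t2,portA)} \ {truck_at(t2,portA)} = {in(p1,t1)}
  ∪ pre   = {in(p1,t1)} ∪ {truck_at(t2,gate)}
          = {in(p1,t1), truck_at(t2,gate)}

== RESULT ==
["in(p1,t1)", "truck_at(t2,gate)"]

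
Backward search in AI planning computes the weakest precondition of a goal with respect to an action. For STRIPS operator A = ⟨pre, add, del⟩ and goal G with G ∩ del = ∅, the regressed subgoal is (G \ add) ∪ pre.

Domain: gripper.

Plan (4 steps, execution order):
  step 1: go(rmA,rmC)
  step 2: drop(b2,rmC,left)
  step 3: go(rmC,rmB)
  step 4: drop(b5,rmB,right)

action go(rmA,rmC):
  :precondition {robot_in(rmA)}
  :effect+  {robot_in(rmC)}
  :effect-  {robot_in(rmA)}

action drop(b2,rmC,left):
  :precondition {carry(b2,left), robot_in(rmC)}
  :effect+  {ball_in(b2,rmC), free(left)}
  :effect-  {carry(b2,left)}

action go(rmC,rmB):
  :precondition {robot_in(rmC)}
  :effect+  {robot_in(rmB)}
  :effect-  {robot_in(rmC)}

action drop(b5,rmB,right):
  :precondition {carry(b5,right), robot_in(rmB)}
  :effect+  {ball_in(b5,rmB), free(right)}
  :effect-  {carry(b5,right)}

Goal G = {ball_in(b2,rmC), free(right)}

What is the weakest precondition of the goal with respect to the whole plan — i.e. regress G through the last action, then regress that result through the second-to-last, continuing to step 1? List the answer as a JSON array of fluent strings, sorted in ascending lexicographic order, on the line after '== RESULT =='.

Regress step by step:
  through step 4 (drop(b5,rmB,right)): drop {free(right)}, keep {ball_in(b2,rmC)}, require {carry(b5,right), robot_in(rmB)}
    → {ball_in(b2,rmC), carry(b5,right), robot_in(rmB)}
  through step 3 (go(rmC,rmB)): drop {robot_in(rmB)}, keep {ball_in(b2,rmC), carry(b5,right)}, require {robot_in(rmC)}
    → {ball_in(b2,rmC), carry(b5,right), robot_in(rmC)}
  through step 2 (drop(b2,rmC,left)): drop {ball_in(b2,rmC)}, keep {carry(b5,right), robot_in(rmC)}, require {carry(b2,left), robot_in(rmC)}
    → {carry(b2,left), carry(b5,right), robot_in(rmC)}
  through step 1 (go(rmA,rmC)): drop {robot_in(rmC)}, keep {carry(b2,left), carry(b5,right)}, require {robot_in(rmA)}
    → {carry(b2,left), carry(b5,right), robot_in(rmA)}

== RESULT ==
["carry(b2,left)", "carry(b5,right)", "robot_in(rmA)"]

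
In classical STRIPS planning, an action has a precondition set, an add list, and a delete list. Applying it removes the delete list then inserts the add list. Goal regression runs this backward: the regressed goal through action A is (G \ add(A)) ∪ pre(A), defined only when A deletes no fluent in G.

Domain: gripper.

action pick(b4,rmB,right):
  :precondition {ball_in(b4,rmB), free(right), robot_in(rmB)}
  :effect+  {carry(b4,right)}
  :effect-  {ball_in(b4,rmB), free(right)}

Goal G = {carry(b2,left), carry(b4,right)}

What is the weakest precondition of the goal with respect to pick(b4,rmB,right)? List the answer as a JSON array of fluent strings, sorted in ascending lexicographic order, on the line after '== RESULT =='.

Compute (G \ add) ∪ pre:
  G ∩ del = {}  (empty — regression defined)
  G \ add = {carry(b2,left), carry(b4,right)} \ {carry(b4,right)} = {carry(b2,left)}
  ∪ pre   = {carry(b2,left)} ∪ {ball_in(b4,rmB), free(right), robot_in(rmB)}
          = {ball_in(b4,rmB), carry(b2,left), free(right), robot_in(rmB)}

== RESULT ==
["ball_in(b4,rmB)", "carry(b2,left)", "free(right)", "robot_in(rmB)"]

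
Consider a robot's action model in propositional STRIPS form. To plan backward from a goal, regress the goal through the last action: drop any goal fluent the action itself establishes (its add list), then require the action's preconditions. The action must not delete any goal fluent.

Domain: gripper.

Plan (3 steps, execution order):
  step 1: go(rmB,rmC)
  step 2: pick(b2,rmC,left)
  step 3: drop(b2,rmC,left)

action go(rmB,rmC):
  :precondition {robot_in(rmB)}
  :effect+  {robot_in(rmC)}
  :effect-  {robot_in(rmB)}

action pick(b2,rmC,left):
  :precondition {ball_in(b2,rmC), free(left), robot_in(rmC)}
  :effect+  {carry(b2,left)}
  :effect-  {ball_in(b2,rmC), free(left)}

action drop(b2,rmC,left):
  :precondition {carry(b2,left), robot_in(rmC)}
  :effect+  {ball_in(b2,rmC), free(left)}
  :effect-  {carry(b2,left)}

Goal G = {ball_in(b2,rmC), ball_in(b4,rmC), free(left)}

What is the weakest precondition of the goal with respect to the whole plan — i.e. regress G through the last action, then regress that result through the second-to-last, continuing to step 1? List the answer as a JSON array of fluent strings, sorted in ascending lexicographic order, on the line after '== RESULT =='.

Regress step by step:
  through step 3 (drop(b2,rmC,left)): drop {ball_in(b2,rmC), free(left)}, keep {ball_in(b4,rmC)}, require {carry(b2,left), robot_in(rmC)}
    → {ball_in(b4,rmC), carry(b2,left), robot_in(rmC)}
  through step 2 (pick(b2,rmC,left)): drop {carry(b2,left)}, keep {ball_in(b4,rmC), robot_in(rmC)}, require {ball_in(b2,rmC), free(left), robot_in(rmC)}
    → {ball_in(b2,rmC), ball_in(b4,rmC), free(left), robot_in(rmC)}
  through step 1 (go(rmB,rmC)): drop {robot_in(rmC)}, keep {ball_in(b2,rmC), ball_in(b4,rmC), free(left)}, require {robot_in(rmB)}
    → {ball_in(b2,rmC), ball_in(b4,rmC), free(left), robot_in(rmB)}

== RESULT ==
["ball_in(b2,rmC)", "ball_in(b4,rmC)", "free(left)", "robot_in(rmB)"]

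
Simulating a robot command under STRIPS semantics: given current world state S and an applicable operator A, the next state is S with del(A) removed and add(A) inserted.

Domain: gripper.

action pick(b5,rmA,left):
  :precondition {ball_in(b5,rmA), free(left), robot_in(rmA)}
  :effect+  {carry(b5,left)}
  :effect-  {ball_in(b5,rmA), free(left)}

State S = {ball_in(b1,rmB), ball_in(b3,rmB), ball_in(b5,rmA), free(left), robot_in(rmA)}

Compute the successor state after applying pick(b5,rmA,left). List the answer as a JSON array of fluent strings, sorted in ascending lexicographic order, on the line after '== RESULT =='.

Progress:
  pre ⊆ S: {ball_in(b5,rmA), free(left), robot_in(rmA)} ⊆ S  — applicable
  S \ del = {ball_in(b1,rmB), ball_in(b3,rmB), robot_in(rmA)}
  ∪ add   = {ball_in(b1,rmB), ball_in(b3,rmB), carry(b5,left), robot_in(rmA)}

== RESULT ==
["ball_in(b1,rmB)", "ball_in(b3,rmB)", "carry(b5,left)", "robot_in(rmA)"]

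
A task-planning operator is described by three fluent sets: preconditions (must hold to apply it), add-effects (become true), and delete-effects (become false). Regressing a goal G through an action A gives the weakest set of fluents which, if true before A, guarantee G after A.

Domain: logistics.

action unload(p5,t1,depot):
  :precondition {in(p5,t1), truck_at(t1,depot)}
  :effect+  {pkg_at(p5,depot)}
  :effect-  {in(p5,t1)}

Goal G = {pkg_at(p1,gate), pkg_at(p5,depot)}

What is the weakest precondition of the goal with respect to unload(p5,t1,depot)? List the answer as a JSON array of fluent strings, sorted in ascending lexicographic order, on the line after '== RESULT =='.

Compute (G \ add) ∪ pre:
  G ∩ del = {}  (empty — regression defined)
  G \ add = {pkg_at(p1,gate), pkg_at(p5,depot)} \ {pkg_at(p5,depot)} = {pkg_at(p1,gate)}
  ∪ pre   = {pkg_at(p1,gate)} ∪ {in(p5,t1), truck_at(t1,depot)}
          = {in(p5,t1), pkg_at(p1,gate), truck_at(t1,depot)}

== RESULT ==
["in(p5,t1)", "pkg_at(p1,gate)", "truck_at(t1,depot)"]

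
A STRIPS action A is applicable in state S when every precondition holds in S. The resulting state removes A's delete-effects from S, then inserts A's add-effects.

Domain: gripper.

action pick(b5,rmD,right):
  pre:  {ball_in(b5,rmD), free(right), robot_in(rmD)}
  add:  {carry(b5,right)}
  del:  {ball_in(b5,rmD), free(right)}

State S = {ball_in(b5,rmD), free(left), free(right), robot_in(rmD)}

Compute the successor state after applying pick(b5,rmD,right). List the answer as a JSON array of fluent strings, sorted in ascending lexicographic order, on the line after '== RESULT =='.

Compute (S \ del) ∪ add:
  pre ⊆ S: {ball_in(b5,rmD), free(right), robot_in(rmD)} ⊆ S  — applicable
  S \ del = {free(left), robot_in(rmD)}
  ∪ add   = {carry(b5,right), free(left), robot_in(rmD)}

== RESULT ==
["carry(b5,right)", "free(left)", "robot_in(rmD)"]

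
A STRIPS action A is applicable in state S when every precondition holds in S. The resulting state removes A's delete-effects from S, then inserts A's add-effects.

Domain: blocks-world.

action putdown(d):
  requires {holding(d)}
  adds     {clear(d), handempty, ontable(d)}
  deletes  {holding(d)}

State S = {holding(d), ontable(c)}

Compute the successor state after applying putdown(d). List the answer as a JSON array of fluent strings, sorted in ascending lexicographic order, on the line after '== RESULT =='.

Compute (S \ del) ∪ add:
  pre ⊆ S: {holding(d)} ⊆ S  — applicable
  S \ del = {ontable(c)}
  ∪ add   = {clear(d), handempty, ontable(c), ontable(d)}

== RESULT ==
["clear(d)", "handempty", "ontable(c)", "ontable(d)"]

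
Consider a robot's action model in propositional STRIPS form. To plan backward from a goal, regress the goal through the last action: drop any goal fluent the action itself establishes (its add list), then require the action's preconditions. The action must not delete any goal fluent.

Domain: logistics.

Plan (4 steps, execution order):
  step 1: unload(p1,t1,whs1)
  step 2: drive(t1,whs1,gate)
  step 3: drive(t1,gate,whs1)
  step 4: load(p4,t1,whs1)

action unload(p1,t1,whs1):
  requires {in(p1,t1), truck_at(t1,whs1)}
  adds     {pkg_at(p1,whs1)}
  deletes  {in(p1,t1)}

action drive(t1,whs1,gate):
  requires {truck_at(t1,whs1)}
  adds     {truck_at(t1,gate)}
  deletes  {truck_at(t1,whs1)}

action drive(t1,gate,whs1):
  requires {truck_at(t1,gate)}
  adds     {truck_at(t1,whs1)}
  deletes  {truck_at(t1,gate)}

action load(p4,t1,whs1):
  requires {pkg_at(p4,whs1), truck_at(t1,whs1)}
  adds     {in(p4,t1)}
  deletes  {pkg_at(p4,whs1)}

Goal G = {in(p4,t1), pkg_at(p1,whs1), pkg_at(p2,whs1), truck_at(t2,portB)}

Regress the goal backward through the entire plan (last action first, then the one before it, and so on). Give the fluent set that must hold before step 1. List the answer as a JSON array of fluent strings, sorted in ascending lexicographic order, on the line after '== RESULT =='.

Regress step by step:
  through step 4 (load(p4,t1,whs1)): drop {in(p4,t1)}, keep {pkg_at(p1,whs1), pkg_at(p2,whs1), truck_at(t2,portB)}, require {pkg_at(p4,whs1), truck_at(t1,whs1)}
    → {pkg_at(p1,whs1), pkg_at(p2,whs1), pkg_at(p4,whs1), truck_at(t1,whs1), truck_at(t2,portB)}
  through step 3 (drive(t1,gate,whs1)): drop {truck_at(t1,whs1)}, keep {pkg_at(p1,whs1), pkg_at(p2,whs1), pkg_at(p4,whs1), truck_at(t2,portB)}, require {truck_at(t1,gate)}
    → {pkg_at(p1,whs1), pkg_at(p2,whs1), pkg_at(p4,whs1), truck_at(t1,gate), truck_at(t2,portB)}
  through step 2 (drive(t1,whs1,gate)): drop {truck_at(t1,gate)}, keep {pkg_at(p1,whs1), pkg_at(p2,whs1), pkg_at(p4,whs1), truck_at(t2,portB)}, require {truck_at(t1,whs1)}
    → {pkg_at(p1,whs1), pkg_at(p2,whs1), pkg_at(p4,whs1), truck_at(t1,whs1), truck_at(t2,portB)}
  through step 1 (unload(p1,t1,whs1)): drop {pkg_at(p1,whs1)}, keep {pkg_at(p2,whs1), pkg_at(p4,whs1), truck_at(t1,whs1), truck_at(t2,portB)}, require {in(p1,t1), truck_at(t1,whs1)}
    → {in(p1,t1), pkg_at(p2,whs1), pkg_at(p4,whs1), truck_at(t1,whs1), truck_at(t2,portB)}

== RESULT ==
["in(p1,t1)", "pkg_at(p2,whs1)", "pkg_at(p4,whs1)", "truck_at(t1,whs1)", "truck_at(t2,portB)"]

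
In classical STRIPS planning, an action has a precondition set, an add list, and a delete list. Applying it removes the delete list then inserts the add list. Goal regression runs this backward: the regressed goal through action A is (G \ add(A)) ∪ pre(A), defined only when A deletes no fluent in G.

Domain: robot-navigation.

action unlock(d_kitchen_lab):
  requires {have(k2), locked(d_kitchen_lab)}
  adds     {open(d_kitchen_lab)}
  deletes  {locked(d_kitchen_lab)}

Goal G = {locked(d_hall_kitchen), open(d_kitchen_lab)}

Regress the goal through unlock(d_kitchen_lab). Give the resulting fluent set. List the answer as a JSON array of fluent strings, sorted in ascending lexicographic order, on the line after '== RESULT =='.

Compute (G \ add) ∪ pre:
  G ∩ del = {}  (empty — regression defined)
  G \ add = {locked(d_hall_kitchen), open(d_kitchen_lab)} \ {open(d_kitchen_lab)} = {locked(d_hall_kitchen)}
  ∪ pre   = {locked(d_hall_kitchen)} ∪ {have(k2), locked(d_kitchen_lab)}
          = {have(k2), locked(d_hall_kitchen), locked(d_kitchen_lab)}

== RESULT ==
["have(k2)", "locked(d_hall_kitchen)", "locked(d_kitchen_lab)"]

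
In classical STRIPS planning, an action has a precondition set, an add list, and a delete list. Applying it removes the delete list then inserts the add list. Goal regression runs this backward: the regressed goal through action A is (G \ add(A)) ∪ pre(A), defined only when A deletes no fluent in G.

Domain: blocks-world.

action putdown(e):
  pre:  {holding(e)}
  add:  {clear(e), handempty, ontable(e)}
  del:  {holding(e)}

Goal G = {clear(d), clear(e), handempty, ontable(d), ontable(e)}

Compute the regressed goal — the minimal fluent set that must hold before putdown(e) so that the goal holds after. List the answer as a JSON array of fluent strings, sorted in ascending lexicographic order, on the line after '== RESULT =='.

Regress:
  G ∩ del = {}  (empty — regression defined)
  G \ add = {clear(d), clear(e), handempty, ontable(d), ontable(e)} \ {clear(e), handempty, ontable(e)} = {clear(d), ontable(d)}
  ∪ pre   = {clear(d), ontable(d)} ∪ {holding(e)}
          = {clear(d), holding(e), ontable(d)}

== RESULT ==
["clear(d)", "holding(e)", "ontable(d)"]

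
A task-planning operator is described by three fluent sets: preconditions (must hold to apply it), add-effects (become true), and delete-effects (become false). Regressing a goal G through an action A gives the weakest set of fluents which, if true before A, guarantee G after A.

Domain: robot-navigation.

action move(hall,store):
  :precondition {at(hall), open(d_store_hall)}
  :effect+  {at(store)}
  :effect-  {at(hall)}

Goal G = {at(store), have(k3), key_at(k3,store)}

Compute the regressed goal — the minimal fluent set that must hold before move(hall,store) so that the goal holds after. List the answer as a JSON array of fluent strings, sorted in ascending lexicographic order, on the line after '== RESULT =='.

Compute (G \ add) ∪ pre:
  G ∩ del = {}  (empty — regression defined)
  G \ add = {at(store), have(k3), key_at(k3,store)} \ {at(store)} = {have(k3), key_at(k3,store)}
  ∪ pre   = {have(k3), key_at(k3,store)} ∪ {at(hall), open(d_store_hall)}
          = {at(hall), have(k3), key_at(k3,store), open(d_store_hall)}

== RESULT ==
["at(hall)", "have(k3)", "key_at(k3,store)", "open(d_store_hall)"]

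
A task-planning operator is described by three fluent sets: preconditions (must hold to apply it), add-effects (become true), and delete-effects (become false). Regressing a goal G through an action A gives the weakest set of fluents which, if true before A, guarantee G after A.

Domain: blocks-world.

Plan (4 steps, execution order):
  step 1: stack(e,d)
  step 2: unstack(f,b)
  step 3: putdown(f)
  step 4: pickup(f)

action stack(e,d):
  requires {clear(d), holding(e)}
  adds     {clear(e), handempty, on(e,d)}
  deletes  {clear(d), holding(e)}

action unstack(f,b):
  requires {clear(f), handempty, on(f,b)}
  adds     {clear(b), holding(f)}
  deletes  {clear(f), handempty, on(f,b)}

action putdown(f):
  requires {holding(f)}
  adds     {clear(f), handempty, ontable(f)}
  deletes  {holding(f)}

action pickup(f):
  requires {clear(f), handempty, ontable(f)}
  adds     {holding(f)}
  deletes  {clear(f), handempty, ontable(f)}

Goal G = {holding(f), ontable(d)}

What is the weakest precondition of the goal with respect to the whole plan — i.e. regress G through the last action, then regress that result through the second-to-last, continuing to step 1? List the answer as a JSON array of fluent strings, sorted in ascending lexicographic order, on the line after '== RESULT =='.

Regress step by step:
  through step 4 (pickup(f)): drop {holding(f)}, keep {ontable(d)}, require {clear(f), handempty, ontable(f)}
    → {clear(f), handempty, ontable(d), ontable(f)}
  through step 3 (putdown(f)): drop {clear(f), handempty, ontable(f)}, keep {ontable(d)}, require {holding(f)}
    → {holding(f), ontable(d)}
  through step 2 (unstack(f,b)): drop {holding(f)}, keep {ontable(d)}, require {clear(f), handempty, on(f,b)}
    → {clear(f), handempty, on(f,b), ontable(d)}
  through step 1 (stack(e,d)): drop {handempty}, keep {clear(f), on(f,b), ontable(d)}, require {clear(d), holding(e)}
    → {clear(d), clear(f), holding(e), on(f,b), ontable(d)}

== RESULT ==
["clear(d)", "clear(f)", "holding(e)", "on(f,b)", "ontable(d)"]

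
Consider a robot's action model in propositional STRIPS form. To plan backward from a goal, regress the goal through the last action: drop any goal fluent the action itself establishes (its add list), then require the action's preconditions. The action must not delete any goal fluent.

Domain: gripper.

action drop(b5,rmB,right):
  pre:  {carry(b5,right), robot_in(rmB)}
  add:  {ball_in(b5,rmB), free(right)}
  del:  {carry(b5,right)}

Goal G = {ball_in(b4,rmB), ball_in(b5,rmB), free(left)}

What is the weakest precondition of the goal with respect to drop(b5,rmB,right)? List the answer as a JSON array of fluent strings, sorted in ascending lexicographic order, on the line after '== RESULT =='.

Compute (G \ add) ∪ pre:
  G ∩ del = {}  (empty — regression defined)
  G \ add = {ball_in(b4,rmB), ball_in(b5,rmB), free(left)} \ {ball_in(b5,rmB), free(right)} = {ball_in(b4,rmB), free(left)}
  ∪ pre   = {ball_in(b4,rmB), free(left)} ∪ {carry(b5,right), robot_in(rmB)}
          = {ball_in(b4,rmB), carry(b5,right), free(left), robot_in(rmB)}

== RESULT ==
["ball_in(b4,rmB)", "carry(b5,right)", "free(left)", "robot_in(rmB)"]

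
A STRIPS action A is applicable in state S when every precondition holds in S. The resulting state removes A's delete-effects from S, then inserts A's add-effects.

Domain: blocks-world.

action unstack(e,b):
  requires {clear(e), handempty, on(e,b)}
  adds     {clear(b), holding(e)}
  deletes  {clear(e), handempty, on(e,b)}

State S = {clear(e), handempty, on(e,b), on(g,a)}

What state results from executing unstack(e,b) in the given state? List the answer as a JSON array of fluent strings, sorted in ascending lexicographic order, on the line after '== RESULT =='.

Progress:
  pre ⊆ S: {clear(e), handempty, on(e,b)} ⊆ S  — applicable
  S \ del = {on(g,a)}
  ∪ add   = {clear(b), holding(e), on(g,a)}

== RESULT ==
["clear(b)", "holding(e)", "on(g,a)"]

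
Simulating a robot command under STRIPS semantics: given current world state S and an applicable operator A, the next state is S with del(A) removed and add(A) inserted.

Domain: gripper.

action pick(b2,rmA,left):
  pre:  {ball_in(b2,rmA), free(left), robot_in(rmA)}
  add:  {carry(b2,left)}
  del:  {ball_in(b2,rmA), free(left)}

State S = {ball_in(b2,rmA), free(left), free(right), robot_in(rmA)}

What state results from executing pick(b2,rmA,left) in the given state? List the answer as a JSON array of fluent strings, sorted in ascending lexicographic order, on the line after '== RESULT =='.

Compute (S \ del) ∪ add:
  pre ⊆ S: {ball_in(b2,rmA), free(left), robot_in(rmA)} ⊆ S  — applicable
  S \ del = {free(right), robot_in(rmA)}
  ∪ add   = {carry(b2,left), free(right), robot_in(rmA)}

== RESULT ==
["carry(b2,left)", "free(right)", "robot_in(rmA)"]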